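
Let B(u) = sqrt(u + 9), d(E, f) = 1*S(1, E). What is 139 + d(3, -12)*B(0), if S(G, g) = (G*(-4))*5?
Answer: 79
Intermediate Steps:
S(G, g) = -20*G (S(G, g) = -4*G*5 = -20*G)
d(E, f) = -20 (d(E, f) = 1*(-20*1) = 1*(-20) = -20)
B(u) = sqrt(9 + u)
139 + d(3, -12)*B(0) = 139 - 20*sqrt(9 + 0) = 139 - 20*sqrt(9) = 139 - 20*3 = 139 - 60 = 79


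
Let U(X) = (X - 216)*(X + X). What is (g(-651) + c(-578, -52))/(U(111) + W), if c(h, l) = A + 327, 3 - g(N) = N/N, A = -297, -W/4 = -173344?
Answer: 16/335033 ≈ 4.7756e-5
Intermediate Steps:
W = 693376 (W = -4*(-173344) = 693376)
U(X) = 2*X*(-216 + X) (U(X) = (-216 + X)*(2*X) = 2*X*(-216 + X))
g(N) = 2 (g(N) = 3 - N/N = 3 - 1*1 = 3 - 1 = 2)
c(h, l) = 30 (c(h, l) = -297 + 327 = 30)
(g(-651) + c(-578, -52))/(U(111) + W) = (2 + 30)/(2*111*(-216 + 111) + 693376) = 32/(2*111*(-105) + 693376) = 32/(-23310 + 693376) = 32/670066 = 32*(1/670066) = 16/335033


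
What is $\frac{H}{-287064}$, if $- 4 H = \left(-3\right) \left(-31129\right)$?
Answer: $\frac{31129}{382752} \approx 0.081329$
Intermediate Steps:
$H = - \frac{93387}{4}$ ($H = - \frac{\left(-3\right) \left(-31129\right)}{4} = \left(- \frac{1}{4}\right) 93387 = - \frac{93387}{4} \approx -23347.0$)
$\frac{H}{-287064} = - \frac{93387}{4 \left(-287064\right)} = \left(- \frac{93387}{4}\right) \left(- \frac{1}{287064}\right) = \frac{31129}{382752}$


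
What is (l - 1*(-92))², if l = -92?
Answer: 0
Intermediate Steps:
(l - 1*(-92))² = (-92 - 1*(-92))² = (-92 + 92)² = 0² = 0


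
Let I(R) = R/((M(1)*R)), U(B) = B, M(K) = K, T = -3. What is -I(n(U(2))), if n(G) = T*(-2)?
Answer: -1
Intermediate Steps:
n(G) = 6 (n(G) = -3*(-2) = 6)
I(R) = 1 (I(R) = R/((1*R)) = R/R = 1)
-I(n(U(2))) = -1*1 = -1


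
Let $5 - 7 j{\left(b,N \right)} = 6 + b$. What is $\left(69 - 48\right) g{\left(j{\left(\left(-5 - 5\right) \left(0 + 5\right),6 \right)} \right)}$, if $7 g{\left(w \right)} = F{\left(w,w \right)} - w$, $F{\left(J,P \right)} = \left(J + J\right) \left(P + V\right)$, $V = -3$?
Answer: $147$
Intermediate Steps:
$F{\left(J,P \right)} = 2 J \left(-3 + P\right)$ ($F{\left(J,P \right)} = \left(J + J\right) \left(P - 3\right) = 2 J \left(-3 + P\right)$)
$j{\left(b,N \right)} = - \frac{1}{7} - \frac{b}{7}$ ($j{\left(b,N \right)} = \frac{5}{7} - \frac{6 + b}{7} = \frac{5}{7} - \left(\frac{6}{7} + \frac{b}{7}\right) = - \frac{1}{7} - \frac{b}{7}$)
$g{\left(w \right)} = - \frac{w}{7} + \frac{2 w \left(-3 + w\right)}{7}$ ($g{\left(w \right)} = \frac{2 w \left(-3 + w\right) - w}{7} = \frac{- w + 2 w \left(-3 + w\right)}{7} = - \frac{w}{7} + \frac{2 w \left(-3 + w\right)}{7}$)
$\left(69 - 48\right) g{\left(j{\left(\left(-5 - 5\right) \left(0 + 5\right),6 \right)} \right)} = \left(69 - 48\right) \frac{\left(- \frac{1}{7} - \frac{\left(-5 - 5\right) \left(0 + 5\right)}{7}\right) \left(-7 + 2 \left(- \frac{1}{7} - \frac{\left(-5 - 5\right) \left(0 + 5\right)}{7}\right)\right)}{7} = 21 \frac{\left(- \frac{1}{7} - \frac{\left(-10\right) 5}{7}\right) \left(-7 + 2 \left(- \frac{1}{7} - \frac{\left(-10\right) 5}{7}\right)\right)}{7} = 21 \frac{\left(- \frac{1}{7} - - \frac{50}{7}\right) \left(-7 + 2 \left(- \frac{1}{7} - - \frac{50}{7}\right)\right)}{7} = 21 \frac{\left(- \frac{1}{7} + \frac{50}{7}\right) \left(-7 + 2 \left(- \frac{1}{7} + \frac{50}{7}\right)\right)}{7} = 21 \cdot \frac{1}{7} \cdot 7 \left(-7 + 2 \cdot 7\right) = 21 \cdot \frac{1}{7} \cdot 7 \left(-7 + 14\right) = 21 \cdot \frac{1}{7} \cdot 7 \cdot 7 = 21 \cdot 7 = 147$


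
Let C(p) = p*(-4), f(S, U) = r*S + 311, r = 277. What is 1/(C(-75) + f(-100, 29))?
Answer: -1/27089 ≈ -3.6915e-5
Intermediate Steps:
f(S, U) = 311 + 277*S (f(S, U) = 277*S + 311 = 311 + 277*S)
C(p) = -4*p
1/(C(-75) + f(-100, 29)) = 1/(-4*(-75) + (311 + 277*(-100))) = 1/(300 + (311 - 27700)) = 1/(300 - 27389) = 1/(-27089) = -1/27089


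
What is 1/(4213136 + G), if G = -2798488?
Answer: 1/1414648 ≈ 7.0689e-7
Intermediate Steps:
1/(4213136 + G) = 1/(4213136 - 2798488) = 1/1414648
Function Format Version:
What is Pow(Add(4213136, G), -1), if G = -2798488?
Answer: Rational(1, 1414648) ≈ 7.0689e-7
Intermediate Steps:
Pow(Add(4213136, G), -1) = Pow(Add(4213136, -2798488), -1) = Pow(1414648, -1) = Rational(1, 1414648)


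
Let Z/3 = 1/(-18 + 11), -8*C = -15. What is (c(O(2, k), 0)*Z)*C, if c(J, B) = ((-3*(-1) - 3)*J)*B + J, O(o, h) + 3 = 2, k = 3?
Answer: 45/56 ≈ 0.80357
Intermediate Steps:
O(o, h) = -1 (O(o, h) = -3 + 2 = -1)
C = 15/8 (C = -1/8*(-15) = 15/8 ≈ 1.8750)
c(J, B) = J (c(J, B) = ((3 - 3)*J)*B + J = (0*J)*B + J = 0*B + J = 0 + J = J)
Z = -3/7 (Z = 3/(-18 + 11) = 3/(-7) = 3*(-1/7) = -3/7 ≈ -0.42857)
(c(O(2, k), 0)*Z)*C = -1*(-3/7)*(15/8) = (3/7)*(15/8) = 45/56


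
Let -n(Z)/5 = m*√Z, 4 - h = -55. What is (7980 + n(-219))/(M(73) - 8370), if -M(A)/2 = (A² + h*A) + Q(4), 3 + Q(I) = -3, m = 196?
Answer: -266/921 + 98*I*√219/2763 ≈ -0.28882 + 0.52489*I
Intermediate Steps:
h = 59 (h = 4 - 1*(-55) = 4 + 55 = 59)
Q(I) = -6 (Q(I) = -3 - 3 = -6)
n(Z) = -980*√Z
M(A) = 12 - 118*A - 2*A² (M(A) = -2*((A² + 59*A) - 6) = -2*(-6 + A² + 59*A) = 12 - 118*A - 2*A²)
(7980 + n(-219))/(M(73) - 8370) = (7980 - 980*I*√219)/((12 - 118*73 - 2*73²) - 8370) = (7980 - 980*I*√219)/((12 - 8614 - 2*5329) - 8370) = (7980 - 980*I*√219)/((12 - 8614 - 10658) - 8370) = (7980 - 980*I*√219)/(-19260 - 8370) = (7980 - 980*I*√219)/(-27630) = (7980 - 980*I*√219)*(-1/27630) = -266/921 + 98*I*√219/2763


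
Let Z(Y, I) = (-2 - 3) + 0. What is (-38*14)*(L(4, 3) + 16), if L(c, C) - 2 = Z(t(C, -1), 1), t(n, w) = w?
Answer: -6916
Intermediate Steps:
Z(Y, I) = -5 (Z(Y, I) = -5 + 0 = -5)
L(c, C) = -3 (L(c, C) = 2 - 5 = -3)
(-38*14)*(L(4, 3) + 16) = (-38*14)*(-3 + 16) = -532*13 = -6916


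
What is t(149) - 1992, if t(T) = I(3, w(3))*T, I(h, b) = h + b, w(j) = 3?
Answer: -1098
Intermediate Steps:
I(h, b) = b + h
t(T) = 6*T (t(T) = (3 + 3)*T = 6*T)
t(149) - 1992 = 6*149 - 1992 = 894 - 1992 = -1098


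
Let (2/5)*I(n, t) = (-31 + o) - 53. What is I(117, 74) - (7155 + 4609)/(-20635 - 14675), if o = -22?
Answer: -4672693/17655 ≈ -264.67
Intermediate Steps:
I(n, t) = -265 (I(n, t) = 5*((-31 - 22) - 53)/2 = 5*(-53 - 53)/2 = (5/2)*(-106) = -265)
I(117, 74) - (7155 + 4609)/(-20635 - 14675) = -265 - (7155 + 4609)/(-20635 - 14675) = -265 - 11764/(-35310) = -265 - 11764*(-1)/35310 = -265 - 1*(-5882/17655) = -265 + 5882/17655 = -4672693/17655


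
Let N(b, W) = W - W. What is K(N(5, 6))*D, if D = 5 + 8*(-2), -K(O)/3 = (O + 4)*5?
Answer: 660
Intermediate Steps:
N(b, W) = 0
K(O) = -60 - 15*O (K(O) = -3*(O + 4)*5 = -3*(4 + O)*5 = -3*(20 + 5*O) = -60 - 15*O)
D = -11 (D = 5 - 16 = -11)
K(N(5, 6))*D = (-60 - 15*0)*(-11) = (-60 + 0)*(-11) = -60*(-11) = 660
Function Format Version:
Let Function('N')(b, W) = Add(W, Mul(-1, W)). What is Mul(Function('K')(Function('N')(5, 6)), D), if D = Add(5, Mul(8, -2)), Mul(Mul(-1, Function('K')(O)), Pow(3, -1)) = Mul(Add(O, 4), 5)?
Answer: 660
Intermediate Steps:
Function('N')(b, W) = 0
Function('K')(O) = Add(-60, Mul(-15, O)) (Function('K')(O) = Mul(-3, Mul(Add(O, 4), 5)) = Mul(-3, Mul(Add(4, O), 5)) = Mul(-3, Add(20, Mul(5, O))) = Add(-60, Mul(-15, O)))
D = -11 (D = Add(5, -16) = -11)
Mul(Function('K')(Function('N')(5, 6)), D) = Mul(Add(-60, Mul(-15, 0)), -11) = Mul(Add(-60, 0), -11) = Mul(-60, -11) = 660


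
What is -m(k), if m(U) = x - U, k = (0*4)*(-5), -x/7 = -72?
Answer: -504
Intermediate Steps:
x = 504 (x = -7*(-72) = 504)
k = 0 (k = 0*(-5) = 0)
m(U) = 504 - U
-m(k) = -(504 - 1*0) = -(504 + 0) = -1*504 = -504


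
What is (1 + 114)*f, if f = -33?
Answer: -3795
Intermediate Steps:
(1 + 114)*f = (1 + 114)*(-33) = 115*(-33) = -3795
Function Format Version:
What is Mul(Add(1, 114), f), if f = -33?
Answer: -3795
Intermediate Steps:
Mul(Add(1, 114), f) = Mul(Add(1, 114), -33) = Mul(115, -33) = -3795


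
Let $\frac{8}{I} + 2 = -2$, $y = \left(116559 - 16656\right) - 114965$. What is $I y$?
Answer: $30124$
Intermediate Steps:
$y = -15062$ ($y = \left(116559 - 16656\right) - 114965 = 99903 - 114965 = -15062$)
$I = -2$ ($I = \frac{8}{-2 - 2} = \frac{8}{-4} = 8 \left(- \frac{1}{4}\right) = -2$)
$I y = \left(-2\right) \left(-15062\right) = 30124$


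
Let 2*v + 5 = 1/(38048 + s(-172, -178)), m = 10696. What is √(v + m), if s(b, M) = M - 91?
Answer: √311476087227/5397 ≈ 103.41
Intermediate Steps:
s(b, M) = -91 + M
v = -94447/37779 (v = -5/2 + 1/(2*(38048 + (-91 - 178))) = -5/2 + 1/(2*(38048 - 269)) = -5/2 + (½)/37779 = -5/2 + (½)*(1/37779) = -5/2 + 1/75558 = -94447/37779 ≈ -2.5000)
√(v + m) = √(-94447/37779 + 10696) = √(403989737/37779) = √311476087227/5397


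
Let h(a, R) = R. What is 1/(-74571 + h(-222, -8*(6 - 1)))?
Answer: -1/74611 ≈ -1.3403e-5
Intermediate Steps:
1/(-74571 + h(-222, -8*(6 - 1))) = 1/(-74571 - 8*(6 - 1)) = 1/(-74571 - 8*5) = 1/(-74571 - 40) = 1/(-74611) = -1/74611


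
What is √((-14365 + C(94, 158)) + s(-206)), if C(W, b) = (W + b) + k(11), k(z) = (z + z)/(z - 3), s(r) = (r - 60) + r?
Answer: 3*I*√6481/2 ≈ 120.76*I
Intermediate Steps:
s(r) = -60 + 2*r (s(r) = (-60 + r) + r = -60 + 2*r)
k(z) = 2*z/(-3 + z) (k(z) = (2*z)/(-3 + z) = 2*z/(-3 + z))
C(W, b) = 11/4 + W + b (C(W, b) = (W + b) + 2*11/(-3 + 11) = (W + b) + 2*11/8 = (W + b) + 2*11*(⅛) = (W + b) + 11/4 = 11/4 + W + b)
√((-14365 + C(94, 158)) + s(-206)) = √((-14365 + (11/4 + 94 + 158)) + (-60 + 2*(-206))) = √((-14365 + 1019/4) + (-60 - 412)) = √(-56441/4 - 472) = √(-58329/4) = 3*I*√6481/2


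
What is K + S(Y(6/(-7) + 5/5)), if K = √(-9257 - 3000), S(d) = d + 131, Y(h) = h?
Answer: 918/7 + I*√12257 ≈ 131.14 + 110.71*I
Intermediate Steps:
S(d) = 131 + d
K = I*√12257 (K = √(-12257) = I*√12257 ≈ 110.71*I)
K + S(Y(6/(-7) + 5/5)) = I*√12257 + (131 + (6/(-7) + 5/5)) = I*√12257 + (131 + (6*(-⅐) + 5*(⅕))) = I*√12257 + (131 + (-6/7 + 1)) = I*√12257 + (131 + ⅐) = I*√12257 + 918/7 = 918/7 + I*√12257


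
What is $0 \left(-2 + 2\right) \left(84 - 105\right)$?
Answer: $0$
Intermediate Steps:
$0 \left(-2 + 2\right) \left(84 - 105\right) = 0 \cdot 0 \left(-21\right) = 0 \left(-21\right) = 0$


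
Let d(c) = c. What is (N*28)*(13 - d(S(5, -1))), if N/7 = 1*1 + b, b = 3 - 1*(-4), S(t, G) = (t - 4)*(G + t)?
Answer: 14112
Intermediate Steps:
S(t, G) = (-4 + t)*(G + t)
b = 7 (b = 3 + 4 = 7)
N = 56 (N = 7*(1*1 + 7) = 7*(1 + 7) = 7*8 = 56)
(N*28)*(13 - d(S(5, -1))) = (56*28)*(13 - (5² - 4*(-1) - 4*5 - 1*5)) = 1568*(13 - (25 + 4 - 20 - 5)) = 1568*(13 - 1*4) = 1568*(13 - 4) = 1568*9 = 14112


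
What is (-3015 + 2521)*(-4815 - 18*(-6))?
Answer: 2325258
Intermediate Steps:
(-3015 + 2521)*(-4815 - 18*(-6)) = -494*(-4815 + 108) = -494*(-4707) = 2325258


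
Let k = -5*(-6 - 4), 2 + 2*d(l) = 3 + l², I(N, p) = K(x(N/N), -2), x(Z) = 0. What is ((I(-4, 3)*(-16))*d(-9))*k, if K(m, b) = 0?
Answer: 0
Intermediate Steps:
I(N, p) = 0
d(l) = ½ + l²/2 (d(l) = -1 + (3 + l²)/2 = -1 + (3/2 + l²/2) = ½ + l²/2)
k = 50 (k = -5*(-10) = 50)
((I(-4, 3)*(-16))*d(-9))*k = ((0*(-16))*(½ + (½)*(-9)²))*50 = (0*(½ + (½)*81))*50 = (0*(½ + 81/2))*50 = (0*41)*50 = 0*50 = 0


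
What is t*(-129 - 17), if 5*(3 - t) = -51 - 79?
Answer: -4234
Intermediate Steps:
t = 29 (t = 3 - (-51 - 79)/5 = 3 - ⅕*(-130) = 3 + 26 = 29)
t*(-129 - 17) = 29*(-129 - 17) = 29*(-146) = -4234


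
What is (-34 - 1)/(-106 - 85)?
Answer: 35/191 ≈ 0.18325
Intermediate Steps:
(-34 - 1)/(-106 - 85) = -35/(-191) = -35*(-1/191) = 35/191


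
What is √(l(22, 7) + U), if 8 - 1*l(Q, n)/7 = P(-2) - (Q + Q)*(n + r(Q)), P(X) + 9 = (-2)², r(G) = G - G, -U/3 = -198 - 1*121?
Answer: 6*√89 ≈ 56.604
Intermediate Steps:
U = 957 (U = -3*(-198 - 1*121) = -3*(-198 - 121) = -3*(-319) = 957)
r(G) = 0
P(X) = -5 (P(X) = -9 + (-2)² = -9 + 4 = -5)
l(Q, n) = 91 + 14*Q*n (l(Q, n) = 56 - 7*(-5 - (Q + Q)*(n + 0)) = 56 - 7*(-5 - 2*Q*n) = 56 + (35 + 14*Q*n) = 91 + 14*Q*n)
√(l(22, 7) + U) = √((91 + 14*22*7) + 957) = √((91 + 2156) + 957) = √(2247 + 957) = √3204 = 6*√89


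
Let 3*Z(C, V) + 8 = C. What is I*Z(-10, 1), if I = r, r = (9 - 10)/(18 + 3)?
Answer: 2/7 ≈ 0.28571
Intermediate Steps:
r = -1/21 ≈ -0.047619
Z(C, V) = -8/3 + C/3
I = -1/21 ≈ -0.047619
I*Z(-10, 1) = -(-8/3 + (⅓)*(-10))/21 = -(-8/3 - 10/3)/21 = -1/21*(-6) = 2/7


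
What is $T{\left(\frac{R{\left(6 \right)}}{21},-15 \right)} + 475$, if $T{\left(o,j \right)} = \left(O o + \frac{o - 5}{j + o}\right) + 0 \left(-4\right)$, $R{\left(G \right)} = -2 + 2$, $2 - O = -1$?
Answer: $\frac{1426}{3} \approx 475.33$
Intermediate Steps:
$O = 3$ ($O = 2 - -1 = 2 + 1 = 3$)
$R{\left(G \right)} = 0$
$T{\left(o,j \right)} = 3 o + \frac{-5 + o}{j + o}$ ($T{\left(o,j \right)} = \left(3 o + \frac{o - 5}{j + o}\right) + 0 \left(-4\right) = \left(3 o + \frac{-5 + o}{j + o}\right) + 0 = 3 o + \frac{-5 + o}{j + o}$)
$T{\left(\frac{R{\left(6 \right)}}{21},-15 \right)} + 475 = \frac{-5 + \frac{0}{21} + 3 \left(\frac{0}{21}\right)^{2} + 3 \left(-15\right) \frac{0}{21}}{-15 + \frac{0}{21}} + 475 = \frac{-5 + 0 \cdot \frac{1}{21} + 3 \left(0 \cdot \frac{1}{21}\right)^{2} + 3 \left(-15\right) 0 \cdot \frac{1}{21}}{-15 + 0 \cdot \frac{1}{21}} + 475 = \frac{-5 + 0 + 3 \cdot 0^{2} + 3 \left(-15\right) 0}{-15 + 0} + 475 = \frac{-5 + 0 + 3 \cdot 0 + 0}{-15} + 475 = - \frac{-5 + 0 + 0 + 0}{15} + 475 = \left(- \frac{1}{15}\right) \left(-5\right) + 475 = \frac{1}{3} + 475 = \frac{1426}{3}$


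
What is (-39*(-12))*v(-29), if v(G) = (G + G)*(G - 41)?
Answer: 1900080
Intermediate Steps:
v(G) = 2*G*(-41 + G) (v(G) = (2*G)*(-41 + G) = 2*G*(-41 + G))
(-39*(-12))*v(-29) = (-39*(-12))*(2*(-29)*(-41 - 29)) = 468*(2*(-29)*(-70)) = 468*4060 = 1900080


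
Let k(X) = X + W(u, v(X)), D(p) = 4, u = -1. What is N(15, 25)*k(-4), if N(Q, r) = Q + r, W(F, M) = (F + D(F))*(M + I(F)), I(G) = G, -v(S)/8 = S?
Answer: 3560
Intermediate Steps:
v(S) = -8*S
W(F, M) = (4 + F)*(F + M) (W(F, M) = (F + 4)*(M + F) = (4 + F)*(F + M))
k(X) = -3 - 23*X (k(X) = X + ((-1)² + 4*(-1) + 4*(-8*X) - (-8)*X) = X + (1 - 4 - 32*X + 8*X) = X + (-3 - 24*X) = -3 - 23*X)
N(15, 25)*k(-4) = (15 + 25)*(-3 - 23*(-4)) = 40*(-3 + 92) = 40*89 = 3560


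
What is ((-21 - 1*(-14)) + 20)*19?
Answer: 247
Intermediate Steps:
((-21 - 1*(-14)) + 20)*19 = ((-21 + 14) + 20)*19 = (-7 + 20)*19 = 13*19 = 247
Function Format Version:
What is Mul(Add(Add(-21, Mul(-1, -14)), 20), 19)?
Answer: 247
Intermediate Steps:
Mul(Add(Add(-21, Mul(-1, -14)), 20), 19) = Mul(Add(Add(-21, 14), 20), 19) = Mul(Add(-7, 20), 19) = Mul(13, 19) = 247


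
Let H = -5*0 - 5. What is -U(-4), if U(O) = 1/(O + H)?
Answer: ⅑ ≈ 0.11111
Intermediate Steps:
H = -5 (H = 0 - 5 = -5)
U(O) = 1/(-5 + O) (U(O) = 1/(O - 5) = 1/(-5 + O))
-U(-4) = -1/(-5 - 4) = -1/(-9) = -1*(-⅑) = ⅑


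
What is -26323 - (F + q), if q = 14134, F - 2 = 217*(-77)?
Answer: -23750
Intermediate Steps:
F = -16707 (F = 2 + 217*(-77) = 2 - 16709 = -16707)
-26323 - (F + q) = -26323 - (-16707 + 14134) = -26323 - 1*(-2573) = -26323 + 2573 = -23750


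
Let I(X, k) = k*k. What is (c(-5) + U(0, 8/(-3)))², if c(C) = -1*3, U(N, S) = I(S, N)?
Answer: 9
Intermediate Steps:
I(X, k) = k²
U(N, S) = N²
c(C) = -3
(c(-5) + U(0, 8/(-3)))² = (-3 + 0²)² = (-3 + 0)² = (-3)² = 9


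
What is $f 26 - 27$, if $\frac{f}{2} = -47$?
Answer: $-2471$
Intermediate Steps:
$f = -94$ ($f = 2 \left(-47\right) = -94$)
$f 26 - 27 = \left(-94\right) 26 - 27 = -2444 - 27 = -2471$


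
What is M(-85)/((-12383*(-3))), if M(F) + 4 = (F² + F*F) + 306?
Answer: 14752/37149 ≈ 0.39710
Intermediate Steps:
M(F) = 302 + 2*F² (M(F) = -4 + ((F² + F*F) + 306) = -4 + ((F² + F²) + 306) = -4 + (2*F² + 306) = -4 + (306 + 2*F²) = 302 + 2*F²)
M(-85)/((-12383*(-3))) = (302 + 2*(-85)²)/((-12383*(-3))) = (302 + 2*7225)/37149 = (302 + 14450)*(1/37149) = 14752*(1/37149) = 14752/37149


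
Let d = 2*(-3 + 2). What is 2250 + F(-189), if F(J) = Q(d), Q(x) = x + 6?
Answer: 2254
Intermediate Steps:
d = -2 (d = 2*(-1) = -2)
Q(x) = 6 + x
F(J) = 4 (F(J) = 6 - 2 = 4)
2250 + F(-189) = 2250 + 4 = 2254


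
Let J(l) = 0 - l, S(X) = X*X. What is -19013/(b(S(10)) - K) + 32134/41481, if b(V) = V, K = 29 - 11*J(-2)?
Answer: -261896597/1285911 ≈ -203.67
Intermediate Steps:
S(X) = X²
J(l) = -l
K = 7 (K = 29 - (-11)*(-2) = 29 - 11*2 = 29 - 22 = 7)
-19013/(b(S(10)) - K) + 32134/41481 = -19013/(10² - 1*7) + 32134/41481 = -19013/(100 - 7) + 32134*(1/41481) = -19013/93 + 32134/41481 = -261896597/1285911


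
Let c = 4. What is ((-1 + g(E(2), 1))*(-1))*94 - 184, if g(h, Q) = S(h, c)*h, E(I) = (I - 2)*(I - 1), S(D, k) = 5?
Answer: -90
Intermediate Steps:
E(I) = (-1 + I)*(-2 + I) (E(I) = (-2 + I)*(-1 + I) = (-1 + I)*(-2 + I))
g(h, Q) = 5*h
((-1 + g(E(2), 1))*(-1))*94 - 184 = ((-1 + 5*(2 + 2² - 3*2))*(-1))*94 - 184 = ((-1 + 5*(2 + 4 - 6))*(-1))*94 - 184 = ((-1 + 5*0)*(-1))*94 - 184 = ((-1 + 0)*(-1))*94 - 184 = -1*(-1)*94 - 184 = 1*94 - 184 = 94 - 184 = -90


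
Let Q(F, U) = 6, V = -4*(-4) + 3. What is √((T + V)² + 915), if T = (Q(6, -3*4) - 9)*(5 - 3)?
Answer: 2*√271 ≈ 32.924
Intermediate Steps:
V = 19 (V = 16 + 3 = 19)
T = -6 (T = (6 - 9)*(5 - 3) = -3*2 = -6)
√((T + V)² + 915) = √((-6 + 19)² + 915) = √(13² + 915) = √(169 + 915) = √1084 = 2*√271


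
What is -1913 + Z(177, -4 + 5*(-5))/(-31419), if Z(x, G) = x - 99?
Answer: -20034875/10473 ≈ -1913.0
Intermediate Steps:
Z(x, G) = -99 + x
-1913 + Z(177, -4 + 5*(-5))/(-31419) = -1913 + (-99 + 177)/(-31419) = -1913 + 78*(-1/31419) = -1913 - 26/10473 = -20034875/10473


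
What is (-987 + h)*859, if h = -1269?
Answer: -1937904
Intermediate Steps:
(-987 + h)*859 = (-987 - 1269)*859 = -2256*859 = -1937904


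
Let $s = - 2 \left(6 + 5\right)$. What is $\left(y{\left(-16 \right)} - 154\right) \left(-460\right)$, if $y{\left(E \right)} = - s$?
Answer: $60720$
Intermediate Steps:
$s = -22$ ($s = \left(-2\right) 11 = -22$)
$y{\left(E \right)} = 22$ ($y{\left(E \right)} = \left(-1\right) \left(-22\right) = 22$)
$\left(y{\left(-16 \right)} - 154\right) \left(-460\right) = \left(22 - 154\right) \left(-460\right) = \left(-132\right) \left(-460\right) = 60720$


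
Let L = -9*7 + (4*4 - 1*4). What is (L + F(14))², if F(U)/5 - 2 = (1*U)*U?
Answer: 881721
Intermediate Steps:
F(U) = 10 + 5*U² (F(U) = 10 + 5*((1*U)*U) = 10 + 5*(U*U) = 10 + 5*U²)
L = -51 (L = -63 + (16 - 4) = -63 + 12 = -51)
(L + F(14))² = (-51 + (10 + 5*14²))² = (-51 + (10 + 5*196))² = (-51 + (10 + 980))² = (-51 + 990)² = 939² = 881721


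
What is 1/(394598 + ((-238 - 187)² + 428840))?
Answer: 1/1004063 ≈ 9.9595e-7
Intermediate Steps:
1/(394598 + ((-238 - 187)² + 428840)) = 1/(394598 + ((-425)² + 428840)) = 1/(394598 + (180625 + 428840)) = 1/(394598 + 609465) = 1/1004063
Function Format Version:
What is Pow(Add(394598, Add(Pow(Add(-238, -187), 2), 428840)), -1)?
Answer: Rational(1, 1004063) ≈ 9.9595e-7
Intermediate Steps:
Pow(Add(394598, Add(Pow(Add(-238, -187), 2), 428840)), -1) = Pow(Add(394598, Add(Pow(-425, 2), 428840)), -1) = Pow(Add(394598, Add(180625, 428840)), -1) = Pow(Add(394598, 609465), -1) = Pow(1004063, -1) = Rational(1, 1004063)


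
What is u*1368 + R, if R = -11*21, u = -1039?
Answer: -1421583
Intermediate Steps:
R = -231
u*1368 + R = -1039*1368 - 231 = -1421352 - 231 = -1421583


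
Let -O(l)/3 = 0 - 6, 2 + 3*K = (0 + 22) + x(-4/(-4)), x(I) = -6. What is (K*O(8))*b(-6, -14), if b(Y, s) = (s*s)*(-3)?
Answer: -49392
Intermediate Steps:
K = 14/3 (K = -2/3 + ((0 + 22) - 6)/3 = -2/3 + (22 - 6)/3 = -2/3 + (1/3)*16 = -2/3 + 16/3 = 14/3 ≈ 4.6667)
b(Y, s) = -3*s**2 (b(Y, s) = s**2*(-3) = -3*s**2)
O(l) = 18 (O(l) = -3*(0 - 6) = -3*(-6) = 18)
(K*O(8))*b(-6, -14) = ((14/3)*18)*(-3*(-14)**2) = 84*(-3*196) = 84*(-588) = -49392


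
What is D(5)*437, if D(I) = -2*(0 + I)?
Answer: -4370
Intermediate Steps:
D(I) = -2*I
D(5)*437 = -2*5*437 = -10*437 = -4370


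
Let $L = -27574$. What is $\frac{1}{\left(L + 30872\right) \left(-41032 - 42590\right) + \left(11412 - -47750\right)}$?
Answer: $- \frac{1}{275726194} \approx -3.6268 \cdot 10^{-9}$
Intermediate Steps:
$\frac{1}{\left(L + 30872\right) \left(-41032 - 42590\right) + \left(11412 - -47750\right)} = \frac{1}{\left(-27574 + 30872\right) \left(-41032 - 42590\right) + \left(11412 - -47750\right)} = \frac{1}{3298 \left(-83622\right) + \left(11412 + 47750\right)} = \frac{1}{-275785356 + 59162} = \frac{1}{-275726194} = - \frac{1}{275726194}$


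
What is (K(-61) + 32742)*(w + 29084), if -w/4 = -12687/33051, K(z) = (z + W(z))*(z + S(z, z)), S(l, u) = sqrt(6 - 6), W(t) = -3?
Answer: 11742673616224/11017 ≈ 1.0659e+9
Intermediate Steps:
S(l, u) = 0 (S(l, u) = sqrt(0) = 0)
K(z) = z*(-3 + z) (K(z) = (z - 3)*(z + 0) = (-3 + z)*z = z*(-3 + z))
w = 16916/11017 (w = -(-50748)/33051 = -4*(-4229/11017) = 16916/11017 ≈ 1.5354)
(K(-61) + 32742)*(w + 29084) = (-61*(-3 - 61) + 32742)*(16916/11017 + 29084) = (-61*(-64) + 32742)*(320435344/11017) = (3904 + 32742)*(320435344/11017) = 36646*(320435344/11017) = 11742673616224/11017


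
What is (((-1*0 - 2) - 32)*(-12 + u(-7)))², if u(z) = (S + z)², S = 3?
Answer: 18496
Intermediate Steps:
u(z) = (3 + z)²
(((-1*0 - 2) - 32)*(-12 + u(-7)))² = (((-1*0 - 2) - 32)*(-12 + (3 - 7)²))² = (((0 - 2) - 32)*(-12 + (-4)²))² = ((-2 - 32)*(-12 + 16))² = (-34*4)² = (-136)² = 18496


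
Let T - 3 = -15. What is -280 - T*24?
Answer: 8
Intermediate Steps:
T = -12 (T = 3 - 15 = -12)
-280 - T*24 = -280 - (-12)*24 = -280 - 1*(-288) = -280 + 288 = 8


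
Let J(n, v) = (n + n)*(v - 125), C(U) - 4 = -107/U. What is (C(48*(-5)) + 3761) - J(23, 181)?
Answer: 285467/240 ≈ 1189.4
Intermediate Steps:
C(U) = 4 - 107/U
J(n, v) = 2*n*(-125 + v) (J(n, v) = (2*n)*(-125 + v) = 2*n*(-125 + v))
(C(48*(-5)) + 3761) - J(23, 181) = ((4 - 107/(48*(-5))) + 3761) - 2*23*(-125 + 181) = ((4 - 107/(-240)) + 3761) - 2*23*56 = ((4 - 107*(-1/240)) + 3761) - 1*2576 = ((4 + 107/240) + 3761) - 2576 = (1067/240 + 3761) - 2576 = 903707/240 - 2576 = 285467/240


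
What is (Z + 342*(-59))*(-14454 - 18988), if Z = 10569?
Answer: 321344178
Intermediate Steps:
(Z + 342*(-59))*(-14454 - 18988) = (10569 + 342*(-59))*(-14454 - 18988) = (10569 - 20178)*(-33442) = -9609*(-33442) = 321344178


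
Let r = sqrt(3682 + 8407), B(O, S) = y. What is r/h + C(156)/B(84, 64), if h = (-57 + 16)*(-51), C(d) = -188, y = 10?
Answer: -94/5 + sqrt(12089)/2091 ≈ -18.747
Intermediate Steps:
B(O, S) = 10
h = 2091 (h = -41*(-51) = 2091)
r = sqrt(12089) ≈ 109.95
r/h + C(156)/B(84, 64) = sqrt(12089)/2091 - 188/10 = sqrt(12089)*(1/2091) - 188*1/10 = sqrt(12089)/2091 - 94/5 = -94/5 + sqrt(12089)/2091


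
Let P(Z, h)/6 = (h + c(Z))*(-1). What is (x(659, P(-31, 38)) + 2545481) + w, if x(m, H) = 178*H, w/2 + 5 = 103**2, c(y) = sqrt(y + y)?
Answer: 2526105 - 1068*I*sqrt(62) ≈ 2.5261e+6 - 8409.4*I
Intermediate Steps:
c(y) = sqrt(2)*sqrt(y) (c(y) = sqrt(2*y) = sqrt(2)*sqrt(y))
P(Z, h) = -6*h - 6*sqrt(2)*sqrt(Z) (P(Z, h) = 6*((h + sqrt(2)*sqrt(Z))*(-1)) = 6*(-h - sqrt(2)*sqrt(Z)) = -6*h - 6*sqrt(2)*sqrt(Z))
w = 21208 (w = -10 + 2*103**2 = -10 + 2*10609 = -10 + 21218 = 21208)
(x(659, P(-31, 38)) + 2545481) + w = (178*(-6*38 - 6*sqrt(2)*sqrt(-31)) + 2545481) + 21208 = (178*(-228 - 6*sqrt(2)*I*sqrt(31)) + 2545481) + 21208 = (178*(-228 - 6*I*sqrt(62)) + 2545481) + 21208 = ((-40584 - 1068*I*sqrt(62)) + 2545481) + 21208 = (2504897 - 1068*I*sqrt(62)) + 21208 = 2526105 - 1068*I*sqrt(62)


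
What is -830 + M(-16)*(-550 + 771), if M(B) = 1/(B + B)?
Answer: -26781/32 ≈ -836.91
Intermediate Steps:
M(B) = 1/(2*B)
-830 + M(-16)*(-550 + 771) = -830 + ((½)/(-16))*(-550 + 771) = -830 + ((½)*(-1/16))*221 = -830 - 1/32*221 = -830 - 221/32 = -26781/32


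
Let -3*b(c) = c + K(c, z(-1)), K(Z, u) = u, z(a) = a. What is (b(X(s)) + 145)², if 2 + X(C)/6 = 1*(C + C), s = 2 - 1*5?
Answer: 234256/9 ≈ 26028.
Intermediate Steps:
s = -3 (s = 2 - 5 = -3)
X(C) = -12 + 12*C (X(C) = -12 + 6*(1*(C + C)) = -12 + 6*(1*(2*C)) = -12 + 6*(2*C) = -12 + 12*C)
b(c) = ⅓ - c/3 (b(c) = -(c - 1)/3 = -(-1 + c)/3 = ⅓ - c/3)
(b(X(s)) + 145)² = ((⅓ - (-12 + 12*(-3))/3) + 145)² = ((⅓ - (-12 - 36)/3) + 145)² = ((⅓ - ⅓*(-48)) + 145)² = ((⅓ + 16) + 145)² = (49/3 + 145)² = (484/3)² = 234256/9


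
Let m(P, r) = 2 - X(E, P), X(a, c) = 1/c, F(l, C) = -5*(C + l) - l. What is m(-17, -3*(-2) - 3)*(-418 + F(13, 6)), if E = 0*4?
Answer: -18410/17 ≈ -1082.9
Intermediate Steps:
E = 0
F(l, C) = -6*l - 5*C (F(l, C) = (-5*C - 5*l) - l = -6*l - 5*C)
m(P, r) = 2 - 1/P
m(-17, -3*(-2) - 3)*(-418 + F(13, 6)) = (2 - 1/(-17))*(-418 + (-6*13 - 5*6)) = (2 - 1*(-1/17))*(-418 + (-78 - 30)) = (2 + 1/17)*(-418 - 108) = (35/17)*(-526) = -18410/17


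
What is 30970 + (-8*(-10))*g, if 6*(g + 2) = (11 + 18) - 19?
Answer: 92830/3 ≈ 30943.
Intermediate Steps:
g = -1/3 (g = -2 + ((11 + 18) - 19)/6 = -2 + (29 - 19)/6 = -2 + (1/6)*10 = -2 + 5/3 = -1/3 ≈ -0.33333)
30970 + (-8*(-10))*g = 30970 - 8*(-10)*(-1/3) = 30970 + 80*(-1/3) = 30970 - 80/3 = 92830/3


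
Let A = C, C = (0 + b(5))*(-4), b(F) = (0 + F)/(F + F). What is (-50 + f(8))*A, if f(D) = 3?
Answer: 94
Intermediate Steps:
b(F) = ½ (b(F) = F/((2*F)) = F*(1/(2*F)) = ½)
C = -2 (C = (0 + ½)*(-4) = (½)*(-4) = -2)
A = -2
(-50 + f(8))*A = (-50 + 3)*(-2) = -47*(-2) = 94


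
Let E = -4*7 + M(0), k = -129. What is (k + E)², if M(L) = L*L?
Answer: 24649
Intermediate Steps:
M(L) = L²
E = -28 (E = -4*7 + 0² = -28 + 0 = -28)
(k + E)² = (-129 - 28)² = (-157)² = 24649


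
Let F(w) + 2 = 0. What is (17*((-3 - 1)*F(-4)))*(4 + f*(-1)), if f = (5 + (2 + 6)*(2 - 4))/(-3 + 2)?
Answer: -952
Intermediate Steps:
F(w) = -2 (F(w) = -2 + 0 = -2)
f = 11 (f = (5 + 8*(-2))/(-1) = (5 - 16)*(-1) = -11*(-1) = 11)
(17*((-3 - 1)*F(-4)))*(4 + f*(-1)) = (17*((-3 - 1)*(-2)))*(4 + 11*(-1)) = (17*(-4*(-2)))*(4 - 11) = (17*8)*(-7) = 136*(-7) = -952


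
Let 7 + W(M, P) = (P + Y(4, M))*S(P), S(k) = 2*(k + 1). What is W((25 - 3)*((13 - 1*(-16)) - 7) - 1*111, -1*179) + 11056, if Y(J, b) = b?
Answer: -58015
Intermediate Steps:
S(k) = 2 + 2*k (S(k) = 2*(1 + k) = 2 + 2*k)
W(M, P) = -7 + (2 + 2*P)*(M + P) (W(M, P) = -7 + (P + M)*(2 + 2*P) = -7 + (M + P)*(2 + 2*P) = -7 + (2 + 2*P)*(M + P))
W((25 - 3)*((13 - 1*(-16)) - 7) - 1*111, -1*179) + 11056 = (-7 + 2*((25 - 3)*((13 - 1*(-16)) - 7) - 1*111)*(1 - 1*179) + 2*(-1*179)*(1 - 1*179)) + 11056 = (-7 + 2*(22*((13 + 16) - 7) - 111)*(1 - 179) + 2*(-179)*(1 - 179)) + 11056 = (-7 + 2*(22*(29 - 7) - 111)*(-178) + 2*(-179)*(-178)) + 11056 = (-7 + 2*(22*22 - 111)*(-178) + 63724) + 11056 = (-7 + 2*(484 - 111)*(-178) + 63724) + 11056 = (-7 + 2*373*(-178) + 63724) + 11056 = (-7 - 132788 + 63724) + 11056 = -69071 + 11056 = -58015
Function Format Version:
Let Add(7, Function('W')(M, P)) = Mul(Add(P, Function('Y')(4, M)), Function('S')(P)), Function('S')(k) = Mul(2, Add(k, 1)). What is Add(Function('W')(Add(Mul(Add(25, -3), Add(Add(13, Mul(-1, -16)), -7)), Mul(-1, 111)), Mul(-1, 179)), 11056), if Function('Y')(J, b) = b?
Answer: -58015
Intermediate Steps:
Function('S')(k) = Add(2, Mul(2, k)) (Function('S')(k) = Mul(2, Add(1, k)) = Add(2, Mul(2, k)))
Function('W')(M, P) = Add(-7, Mul(Add(2, Mul(2, P)), Add(M, P))) (Function('W')(M, P) = Add(-7, Mul(Add(P, M), Add(2, Mul(2, P)))) = Add(-7, Mul(Add(M, P), Add(2, Mul(2, P)))) = Add(-7, Mul(Add(2, Mul(2, P)), Add(M, P))))
Add(Function('W')(Add(Mul(Add(25, -3), Add(Add(13, Mul(-1, -16)), -7)), Mul(-1, 111)), Mul(-1, 179)), 11056) = Add(Add(-7, Mul(2, Add(Mul(Add(25, -3), Add(Add(13, Mul(-1, -16)), -7)), Mul(-1, 111)), Add(1, Mul(-1, 179))), Mul(2, Mul(-1, 179), Add(1, Mul(-1, 179)))), 11056) = Add(Add(-7, Mul(2, Add(Mul(22, Add(Add(13, 16), -7)), -111), Add(1, -179)), Mul(2, -179, Add(1, -179))), 11056) = Add(Add(-7, Mul(2, Add(Mul(22, Add(29, -7)), -111), -178), Mul(2, -179, -178)), 11056) = Add(Add(-7, Mul(2, Add(Mul(22, 22), -111), -178), 63724), 11056) = Add(Add(-7, Mul(2, Add(484, -111), -178), 63724), 11056) = Add(Add(-7, Mul(2, 373, -178), 63724), 11056) = Add(Add(-7, -132788, 63724), 11056) = Add(-69071, 11056) = -58015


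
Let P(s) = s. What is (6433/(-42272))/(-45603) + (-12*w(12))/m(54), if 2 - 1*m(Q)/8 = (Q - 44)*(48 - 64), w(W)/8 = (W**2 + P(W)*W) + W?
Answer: -42838438367/1927730016 ≈ -22.222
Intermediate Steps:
w(W) = 8*W + 16*W**2 (w(W) = 8*((W**2 + W*W) + W) = 8*((W**2 + W**2) + W) = 8*(2*W**2 + W) = 8*(W + 2*W**2) = 8*W + 16*W**2)
m(Q) = -5616 + 128*Q (m(Q) = 16 - 8*(Q - 44)*(48 - 64) = 16 - 8*(-44 + Q)*(-16) = 16 - 8*(704 - 16*Q) = 16 + (-5632 + 128*Q) = -5616 + 128*Q)
(6433/(-42272))/(-45603) + (-12*w(12))/m(54) = (6433/(-42272))/(-45603) + (-96*12*(1 + 2*12))/(-5616 + 128*54) = (6433*(-1/42272))*(-1/45603) + (-96*12*(1 + 24))/(-5616 + 6912) = -6433/42272*(-1/45603) - 96*12*25/1296 = 6433/1927730016 - 12*2400*(1/1296) = 6433/1927730016 - 28800*1/1296 = 6433/1927730016 - 200/9 = -42838438367/1927730016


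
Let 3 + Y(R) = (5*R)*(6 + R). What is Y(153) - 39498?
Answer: 82134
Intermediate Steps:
Y(R) = -3 + 5*R*(6 + R) (Y(R) = -3 + (5*R)*(6 + R) = -3 + 5*R*(6 + R))
Y(153) - 39498 = (-3 + 5*153**2 + 30*153) - 39498 = (-3 + 5*23409 + 4590) - 39498 = (-3 + 117045 + 4590) - 39498 = 121632 - 39498 = 82134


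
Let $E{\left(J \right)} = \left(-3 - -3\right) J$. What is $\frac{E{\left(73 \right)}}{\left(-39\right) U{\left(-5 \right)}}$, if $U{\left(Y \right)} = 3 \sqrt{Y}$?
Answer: $0$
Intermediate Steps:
$E{\left(J \right)} = 0$ ($E{\left(J \right)} = \left(-3 + 3\right) J = 0 J = 0$)
$\frac{E{\left(73 \right)}}{\left(-39\right) U{\left(-5 \right)}} = \frac{0}{\left(-39\right) 3 \sqrt{-5}} = \frac{0}{\left(-39\right) 3 i \sqrt{5}} = \frac{0}{\left(-117\right) i \sqrt{5}} = 0 \frac{i \sqrt{5}}{585} = 0$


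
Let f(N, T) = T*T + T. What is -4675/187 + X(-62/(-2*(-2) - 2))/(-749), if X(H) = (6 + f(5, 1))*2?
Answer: -18741/749 ≈ -25.021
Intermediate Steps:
f(N, T) = T + T**2 (f(N, T) = T**2 + T = T + T**2)
X(H) = 16 (X(H) = (6 + 1*(1 + 1))*2 = (6 + 1*2)*2 = (6 + 2)*2 = 8*2 = 16)
-4675/187 + X(-62/(-2*(-2) - 2))/(-749) = -4675/187 + 16/(-749) = -4675*1/187 + 16*(-1/749) = -25 - 16/749 = -18741/749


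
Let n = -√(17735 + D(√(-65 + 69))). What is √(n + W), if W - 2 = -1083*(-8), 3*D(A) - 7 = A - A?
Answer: √(77994 - 6*√39909)/3 ≈ 92.373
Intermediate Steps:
D(A) = 7/3 (D(A) = 7/3 + (A - A)/3 = 7/3 + (⅓)*0 = 7/3 + 0 = 7/3)
W = 8666 (W = 2 - 1083*(-8) = 2 + 8664 = 8666)
n = -2*√39909/3 (n = -√(17735 + 7/3) = -√(53212/3) = -2*√39909/3 ≈ -133.18)
√(n + W) = √(-2*√39909/3 + 8666) = √(8666 - 2*√39909/3)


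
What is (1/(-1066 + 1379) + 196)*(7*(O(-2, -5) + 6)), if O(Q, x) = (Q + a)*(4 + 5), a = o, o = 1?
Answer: -1288329/313 ≈ -4116.1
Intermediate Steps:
a = 1
O(Q, x) = 9 + 9*Q (O(Q, x) = (Q + 1)*(4 + 5) = (1 + Q)*9 = 9 + 9*Q)
(1/(-1066 + 1379) + 196)*(7*(O(-2, -5) + 6)) = (1/(-1066 + 1379) + 196)*(7*((9 + 9*(-2)) + 6)) = (1/313 + 196)*(7*((9 - 18) + 6)) = (1/313 + 196)*(7*(-9 + 6)) = 61349*(7*(-3))/313 = (61349/313)*(-21) = -1288329/313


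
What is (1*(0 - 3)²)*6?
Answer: 54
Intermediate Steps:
(1*(0 - 3)²)*6 = (1*(-3)²)*6 = (1*9)*6 = 9*6 = 54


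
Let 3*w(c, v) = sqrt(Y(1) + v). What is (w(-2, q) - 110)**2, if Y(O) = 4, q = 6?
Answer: (330 - sqrt(10))**2/9 ≈ 11869.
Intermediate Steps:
w(c, v) = sqrt(4 + v)/3
(w(-2, q) - 110)**2 = (sqrt(4 + 6)/3 - 110)**2 = (sqrt(10)/3 - 110)**2 = (-110 + sqrt(10)/3)**2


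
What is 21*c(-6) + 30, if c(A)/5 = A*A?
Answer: 3810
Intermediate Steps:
c(A) = 5*A**2 (c(A) = 5*(A*A) = 5*A**2)
21*c(-6) + 30 = 21*(5*(-6)**2) + 30 = 21*(5*36) + 30 = 21*180 + 30 = 3780 + 30 = 3810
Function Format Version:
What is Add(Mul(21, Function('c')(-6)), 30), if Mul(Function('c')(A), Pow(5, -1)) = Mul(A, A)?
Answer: 3810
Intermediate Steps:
Function('c')(A) = Mul(5, Pow(A, 2)) (Function('c')(A) = Mul(5, Mul(A, A)) = Mul(5, Pow(A, 2)))
Add(Mul(21, Function('c')(-6)), 30) = Add(Mul(21, Mul(5, Pow(-6, 2))), 30) = Add(Mul(21, Mul(5, 36)), 30) = Add(Mul(21, 180), 30) = Add(3780, 30) = 3810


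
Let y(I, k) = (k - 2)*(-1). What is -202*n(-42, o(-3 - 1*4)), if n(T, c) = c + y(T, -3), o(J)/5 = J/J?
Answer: -2020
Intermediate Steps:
y(I, k) = 2 - k (y(I, k) = (-2 + k)*(-1) = 2 - k)
o(J) = 5 (o(J) = 5*(J/J) = 5*1 = 5)
n(T, c) = 5 + c (n(T, c) = c + (2 - 1*(-3)) = c + (2 + 3) = c + 5 = 5 + c)
-202*n(-42, o(-3 - 1*4)) = -202*(5 + 5) = -202*10 = -2020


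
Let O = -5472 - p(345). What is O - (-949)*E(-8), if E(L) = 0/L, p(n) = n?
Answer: -5817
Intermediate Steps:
E(L) = 0
O = -5817 (O = -5472 - 1*345 = -5472 - 345 = -5817)
O - (-949)*E(-8) = -5817 - (-949)*0 = -5817 - 1*0 = -5817 + 0 = -5817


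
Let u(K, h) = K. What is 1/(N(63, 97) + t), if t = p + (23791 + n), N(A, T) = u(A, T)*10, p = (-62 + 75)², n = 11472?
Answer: 1/36062 ≈ 2.7730e-5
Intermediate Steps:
p = 169 (p = 13² = 169)
N(A, T) = 10*A (N(A, T) = A*10 = 10*A)
t = 35432 (t = 169 + (23791 + 11472) = 169 + 35263 = 35432)
1/(N(63, 97) + t) = 1/(10*63 + 35432) = 1/(630 + 35432) = 1/36062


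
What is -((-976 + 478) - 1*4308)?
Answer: 4806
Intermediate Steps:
-((-976 + 478) - 1*4308) = -(-498 - 4308) = -1*(-4806) = 4806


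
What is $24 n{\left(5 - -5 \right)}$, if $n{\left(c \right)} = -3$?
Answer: $-72$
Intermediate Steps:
$24 n{\left(5 - -5 \right)} = 24 \left(-3\right) = -72$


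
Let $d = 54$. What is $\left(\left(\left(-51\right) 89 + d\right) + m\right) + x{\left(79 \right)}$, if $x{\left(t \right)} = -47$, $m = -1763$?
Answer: $-6295$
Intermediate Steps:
$\left(\left(\left(-51\right) 89 + d\right) + m\right) + x{\left(79 \right)} = \left(\left(\left(-51\right) 89 + 54\right) - 1763\right) - 47 = \left(\left(-4539 + 54\right) - 1763\right) - 47 = \left(-4485 - 1763\right) - 47 = -6248 - 47 = -6295$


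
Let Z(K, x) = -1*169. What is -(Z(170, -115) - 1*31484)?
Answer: 31653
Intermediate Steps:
Z(K, x) = -169
-(Z(170, -115) - 1*31484) = -(-169 - 1*31484) = -(-169 - 31484) = -1*(-31653) = 31653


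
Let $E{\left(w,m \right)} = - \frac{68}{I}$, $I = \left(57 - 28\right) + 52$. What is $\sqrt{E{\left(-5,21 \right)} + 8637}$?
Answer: $\frac{\sqrt{699529}}{9} \approx 92.931$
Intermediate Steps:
$I = 81$ ($I = 29 + 52 = 81$)
$E{\left(w,m \right)} = - \frac{68}{81}$
$\sqrt{E{\left(-5,21 \right)} + 8637} = \sqrt{- \frac{68}{81} + 8637} = \sqrt{\frac{699529}{81}} = \frac{\sqrt{699529}}{9}$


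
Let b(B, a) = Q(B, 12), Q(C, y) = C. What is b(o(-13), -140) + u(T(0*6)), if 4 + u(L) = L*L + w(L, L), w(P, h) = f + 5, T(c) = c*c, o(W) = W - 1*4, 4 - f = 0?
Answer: -12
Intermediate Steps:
f = 4 (f = 4 - 1*0 = 4 + 0 = 4)
o(W) = -4 + W (o(W) = W - 4 = -4 + W)
T(c) = c²
w(P, h) = 9 (w(P, h) = 4 + 5 = 9)
b(B, a) = B
u(L) = 5 + L² (u(L) = -4 + (L*L + 9) = -4 + (L² + 9) = -4 + (9 + L²) = 5 + L²)
b(o(-13), -140) + u(T(0*6)) = (-4 - 13) + (5 + ((0*6)²)²) = -17 + (5 + (0²)²) = -17 + (5 + 0²) = -17 + (5 + 0) = -17 + 5 = -12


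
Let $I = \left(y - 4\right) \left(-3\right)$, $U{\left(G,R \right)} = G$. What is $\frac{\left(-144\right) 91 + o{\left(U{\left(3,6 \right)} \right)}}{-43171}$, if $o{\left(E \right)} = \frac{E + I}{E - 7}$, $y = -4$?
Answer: $\frac{52443}{172684} \approx 0.30369$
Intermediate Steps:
$I = 24$ ($I = \left(-4 - 4\right) \left(-3\right) = \left(-8\right) \left(-3\right) = 24$)
$o{\left(E \right)} = \frac{24 + E}{-7 + E}$ ($o{\left(E \right)} = \frac{E + 24}{E - 7} = \frac{24 + E}{-7 + E}$)
$\frac{\left(-144\right) 91 + o{\left(U{\left(3,6 \right)} \right)}}{-43171} = \frac{\left(-144\right) 91 + \frac{24 + 3}{-7 + 3}}{-43171} = \left(-13104 + \frac{1}{-4} \cdot 27\right) \left(- \frac{1}{43171}\right) = \left(-13104 - \frac{27}{4}\right) \left(- \frac{1}{43171}\right) = \left(- \frac{52443}{4}\right) \left(- \frac{1}{43171}\right) = \frac{52443}{172684}$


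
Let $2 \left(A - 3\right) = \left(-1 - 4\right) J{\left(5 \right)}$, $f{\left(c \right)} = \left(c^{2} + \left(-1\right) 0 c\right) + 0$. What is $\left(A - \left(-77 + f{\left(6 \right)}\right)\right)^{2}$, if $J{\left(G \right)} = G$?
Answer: $\frac{3969}{4} \approx 992.25$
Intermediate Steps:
$f{\left(c \right)} = c^{2}$ ($f{\left(c \right)} = \left(c^{2} + 0 c\right) + 0 = \left(c^{2} + 0\right) + 0 = c^{2} + 0 = c^{2}$)
$A = - \frac{19}{2}$ ($A = 3 + \frac{\left(-1 - 4\right) 5}{2} = 3 + \frac{\left(-5\right) 5}{2} = 3 + \frac{1}{2} \left(-25\right) = 3 - \frac{25}{2} = - \frac{19}{2} \approx -9.5$)
$\left(A - \left(-77 + f{\left(6 \right)}\right)\right)^{2} = \left(- \frac{19}{2} + \left(77 - 6^{2}\right)\right)^{2} = \left(- \frac{19}{2} + \left(77 - 36\right)\right)^{2} = \left(- \frac{19}{2} + 41\right)^{2} = \left(\frac{63}{2}\right)^{2} = \frac{3969}{4}$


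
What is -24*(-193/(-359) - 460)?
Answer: 3958728/359 ≈ 11027.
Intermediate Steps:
-24*(-193/(-359) - 460) = -24*(-193*(-1/359) - 460) = -24*(193/359 - 460) = -24*(-164947/359) = 3958728/359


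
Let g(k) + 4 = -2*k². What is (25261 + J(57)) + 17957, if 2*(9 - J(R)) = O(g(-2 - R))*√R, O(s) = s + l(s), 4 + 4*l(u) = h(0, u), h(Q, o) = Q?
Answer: 43227 + 6967*√57/2 ≈ 69527.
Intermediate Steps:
l(u) = -1 (l(u) = -1 + (¼)*0 = -1 + 0 = -1)
g(k) = -4 - 2*k²
O(s) = -1 + s (O(s) = s - 1 = -1 + s)
J(R) = 9 - √R*(-5 - 2*(-2 - R)²)/2 (J(R) = 9 - (-1 + (-4 - 2*(-2 - R)²))*√R/2 = 9 - (-5 - 2*(-2 - R)²)*√R/2 = 9 - √R*(-5 - 2*(-2 - R)²)/2)
(25261 + J(57)) + 17957 = (25261 + (9 + √57*(5/2 + (2 + 57)²))) + 17957 = (25261 + (9 + √57*(5/2 + 59²))) + 17957 = (25261 + (9 + √57*(5/2 + 3481))) + 17957 = (25261 + (9 + √57*(6967/2))) + 17957 = (25261 + (9 + 6967*√57/2)) + 17957 = (25270 + 6967*√57/2) + 17957 = 43227 + 6967*√57/2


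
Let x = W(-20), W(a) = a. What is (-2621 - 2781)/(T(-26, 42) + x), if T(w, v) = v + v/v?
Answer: -5402/23 ≈ -234.87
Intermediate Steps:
T(w, v) = 1 + v (T(w, v) = v + 1 = 1 + v)
x = -20
(-2621 - 2781)/(T(-26, 42) + x) = (-2621 - 2781)/((1 + 42) - 20) = -5402/(43 - 20) = -5402/23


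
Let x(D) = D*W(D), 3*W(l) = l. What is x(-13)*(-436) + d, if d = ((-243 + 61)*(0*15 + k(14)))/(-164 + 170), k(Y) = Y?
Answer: -24986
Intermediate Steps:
W(l) = l/3
x(D) = D²/3 (x(D) = D*(D/3) = D²/3)
d = -1274/3 (d = ((-243 + 61)*(0*15 + 14))/(-164 + 170) = -182*(0 + 14)/6 = -182*14*(⅙) = -2548*⅙ = -1274/3 ≈ -424.67)
x(-13)*(-436) + d = ((⅓)*(-13)²)*(-436) - 1274/3 = ((⅓)*169)*(-436) - 1274/3 = (169/3)*(-436) - 1274/3 = -73684/3 - 1274/3 = -24986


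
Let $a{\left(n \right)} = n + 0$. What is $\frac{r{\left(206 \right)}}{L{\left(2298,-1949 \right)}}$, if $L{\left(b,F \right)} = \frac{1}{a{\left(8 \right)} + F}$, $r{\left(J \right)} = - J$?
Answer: $399846$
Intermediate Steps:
$a{\left(n \right)} = n$
$L{\left(b,F \right)} = \frac{1}{8 + F}$
$\frac{r{\left(206 \right)}}{L{\left(2298,-1949 \right)}} = \frac{\left(-1\right) 206}{\frac{1}{8 - 1949}} = - \frac{206}{\frac{1}{-1941}} = - \frac{206}{- \frac{1}{1941}} = \left(-206\right) \left(-1941\right) = 399846$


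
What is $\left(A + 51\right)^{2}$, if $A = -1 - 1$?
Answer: $2401$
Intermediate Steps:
$A = -2$
$\left(A + 51\right)^{2} = \left(-2 + 51\right)^{2} = 49^{2} = 2401$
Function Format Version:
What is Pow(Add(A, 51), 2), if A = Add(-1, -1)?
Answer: 2401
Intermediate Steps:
A = -2
Pow(Add(A, 51), 2) = Pow(Add(-2, 51), 2) = Pow(49, 2) = 2401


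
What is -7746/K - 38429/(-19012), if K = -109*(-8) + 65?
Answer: -111258979/17814244 ≈ -6.2455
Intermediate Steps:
K = 937 (K = 872 + 65 = 937)
-7746/K - 38429/(-19012) = -7746/937 - 38429/(-19012) = -7746*1/937 - 38429*(-1/19012) = -7746/937 + 38429/19012 = -111258979/17814244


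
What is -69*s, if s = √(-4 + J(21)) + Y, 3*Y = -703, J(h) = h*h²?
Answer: 16169 - 69*√9257 ≈ 9530.3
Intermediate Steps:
J(h) = h³
Y = -703/3 (Y = (⅓)*(-703) = -703/3 ≈ -234.33)
s = -703/3 + √9257 (s = √(-4 + 21³) - 703/3 = √(-4 + 9261) - 703/3 = √9257 - 703/3 = -703/3 + √9257 ≈ -138.12)
-69*s = -69*(-703/3 + √9257) = 16169 - 69*√9257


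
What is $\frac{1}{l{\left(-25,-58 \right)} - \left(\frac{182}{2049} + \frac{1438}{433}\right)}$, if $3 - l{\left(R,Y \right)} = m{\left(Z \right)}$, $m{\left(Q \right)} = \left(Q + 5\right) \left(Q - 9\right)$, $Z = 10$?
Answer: $- \frac{887217}{13671872} \approx -0.064894$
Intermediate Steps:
$m{\left(Q \right)} = \left(-9 + Q\right) \left(5 + Q\right)$ ($m{\left(Q \right)} = \left(5 + Q\right) \left(-9 + Q\right) = \left(-9 + Q\right) \left(5 + Q\right)$)
$l{\left(R,Y \right)} = -12$ ($l{\left(R,Y \right)} = 3 - \left(-45 + 10^{2} - 40\right) = 3 - \left(-45 + 100 - 40\right) = 3 - 15 = -12$)
$\frac{1}{l{\left(-25,-58 \right)} - \left(\frac{182}{2049} + \frac{1438}{433}\right)} = \frac{1}{-12 - \left(\frac{182}{2049} + \frac{1438}{433}\right)} = \frac{1}{-12 - \frac{3025268}{887217}} = \frac{1}{- \frac{13671872}{887217}} = - \frac{887217}{13671872}$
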